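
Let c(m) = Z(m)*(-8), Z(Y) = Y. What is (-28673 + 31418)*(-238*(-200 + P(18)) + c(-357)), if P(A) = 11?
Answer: 131315310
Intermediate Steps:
c(m) = -8*m (c(m) = m*(-8) = -8*m)
(-28673 + 31418)*(-238*(-200 + P(18)) + c(-357)) = (-28673 + 31418)*(-238*(-200 + 11) - 8*(-357)) = 2745*(-238*(-189) + 2856) = 2745*(44982 + 2856) = 2745*47838 = 131315310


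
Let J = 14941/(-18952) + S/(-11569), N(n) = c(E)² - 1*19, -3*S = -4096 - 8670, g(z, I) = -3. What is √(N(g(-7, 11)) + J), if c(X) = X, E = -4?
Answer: I*√849812575363194/14299284 ≈ 2.0387*I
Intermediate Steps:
S = 12766/3 (S = -(-4096 - 8670)/3 = -⅓*(-12766) = 12766/3 ≈ 4255.3)
N(n) = -3 (N(n) = (-4)² - 1*19 = 16 - 19 = -3)
J = -33065153/28598568 (J = 14941/(-18952) + (12766/3)/(-11569) = 14941*(-1/18952) + (12766/3)*(-1/11569) = -14941/18952 - 12766/34707 = -33065153/28598568 ≈ -1.1562)
√(N(g(-7, 11)) + J) = √(-3 - 33065153/28598568) = √(-118860857/28598568) = I*√849812575363194/14299284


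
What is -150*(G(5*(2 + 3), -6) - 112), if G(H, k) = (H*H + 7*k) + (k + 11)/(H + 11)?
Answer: -424025/6 ≈ -70671.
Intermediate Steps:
G(H, k) = H² + 7*k + (11 + k)/(11 + H) (G(H, k) = (H² + 7*k) + (11 + k)/(11 + H) = H² + 7*k + (11 + k)/(11 + H))
-150*(G(5*(2 + 3), -6) - 112) = -150*((11 + (5*(2 + 3))³ + 11*(5*(2 + 3))² + 78*(-6) + 7*(5*(2 + 3))*(-6))/(11 + 5*(2 + 3)) - 112) = -150*((11 + (5*5)³ + 11*(5*5)² - 468 + 7*(5*5)*(-6))/(11 + 5*5) - 112) = -150*((11 + 25³ + 11*25² - 468 + 7*25*(-6))/(11 + 25) - 112) = -150*((11 + 15625 + 11*625 - 468 - 1050)/36 - 112) = -150*((11 + 15625 + 6875 - 468 - 1050)/36 - 112) = -150*((1/36)*20993 - 112) = -150*(20993/36 - 112) = -150*16961/36 = -424025/6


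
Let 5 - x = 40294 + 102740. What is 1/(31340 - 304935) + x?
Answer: -39132019256/273595 ≈ -1.4303e+5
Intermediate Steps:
x = -143029 (x = 5 - (40294 + 102740) = 5 - 1*143034 = 5 - 143034 = -143029)
1/(31340 - 304935) + x = 1/(31340 - 304935) - 143029 = 1/(-273595) - 143029 = -1/273595 - 143029 = -39132019256/273595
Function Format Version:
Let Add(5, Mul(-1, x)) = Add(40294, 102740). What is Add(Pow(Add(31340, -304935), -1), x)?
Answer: Rational(-39132019256, 273595) ≈ -1.4303e+5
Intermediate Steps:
x = -143029 (x = Add(5, Mul(-1, Add(40294, 102740))) = Add(5, Mul(-1, 143034)) = Add(5, -143034) = -143029)
Add(Pow(Add(31340, -304935), -1), x) = Add(Pow(Add(31340, -304935), -1), -143029) = Add(Pow(-273595, -1), -143029) = Add(Rational(-1, 273595), -143029) = Rational(-39132019256, 273595)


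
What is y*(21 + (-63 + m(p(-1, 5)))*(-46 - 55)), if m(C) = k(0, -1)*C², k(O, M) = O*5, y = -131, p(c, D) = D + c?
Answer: -836304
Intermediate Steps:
k(O, M) = 5*O
m(C) = 0 (m(C) = (5*0)*C² = 0*C² = 0)
y*(21 + (-63 + m(p(-1, 5)))*(-46 - 55)) = -131*(21 + (-63 + 0)*(-46 - 55)) = -131*(21 - 63*(-101)) = -131*(21 + 6363) = -131*6384 = -836304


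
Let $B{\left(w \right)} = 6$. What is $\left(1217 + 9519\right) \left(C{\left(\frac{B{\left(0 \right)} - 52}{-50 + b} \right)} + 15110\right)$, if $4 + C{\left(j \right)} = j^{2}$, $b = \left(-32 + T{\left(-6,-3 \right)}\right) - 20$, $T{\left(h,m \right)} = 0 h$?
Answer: $\frac{421830698960}{2601} \approx 1.6218 \cdot 10^{8}$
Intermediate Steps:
$T{\left(h,m \right)} = 0$
$b = -52$ ($b = \left(-32 + 0\right) - 20 = -32 - 20 = -52$)
$C{\left(j \right)} = -4 + j^{2}$
$\left(1217 + 9519\right) \left(C{\left(\frac{B{\left(0 \right)} - 52}{-50 + b} \right)} + 15110\right) = \left(1217 + 9519\right) \left(\left(-4 + \left(\frac{6 - 52}{-50 - 52}\right)^{2}\right) + 15110\right) = 10736 \left(\left(-4 + \left(- \frac{46}{-102}\right)^{2}\right) + 15110\right) = 10736 \left(\left(-4 + \left(\left(-46\right) \left(- \frac{1}{102}\right)\right)^{2}\right) + 15110\right) = 10736 \left(\left(-4 + \left(\frac{23}{51}\right)^{2}\right) + 15110\right) = 10736 \left(\left(-4 + \frac{529}{2601}\right) + 15110\right) = 10736 \left(- \frac{9875}{2601} + 15110\right) = 10736 \cdot \frac{39291235}{2601} = \frac{421830698960}{2601}$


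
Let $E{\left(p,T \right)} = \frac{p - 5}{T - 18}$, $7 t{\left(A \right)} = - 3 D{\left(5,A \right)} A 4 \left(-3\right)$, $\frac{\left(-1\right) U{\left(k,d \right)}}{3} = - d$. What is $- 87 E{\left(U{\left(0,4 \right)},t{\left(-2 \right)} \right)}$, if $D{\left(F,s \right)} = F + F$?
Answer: $\frac{1421}{282} \approx 5.039$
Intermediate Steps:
$D{\left(F,s \right)} = 2 F$
$U{\left(k,d \right)} = 3 d$ ($U{\left(k,d \right)} = - 3 \left(- d\right) = 3 d$)
$t{\left(A \right)} = \frac{360 A}{7}$ ($t{\left(A \right)} = \frac{- 3 \cdot 2 \cdot 5 A 4 \left(-3\right)}{7} = \frac{\left(-3\right) 10 A 4 \left(-3\right)}{7} = \frac{- 30 A 4 \left(-3\right)}{7} = \frac{- 120 A \left(-3\right)}{7} = \frac{360 A}{7}$)
$E{\left(p,T \right)} = \frac{-5 + p}{-18 + T}$
$- 87 E{\left(U{\left(0,4 \right)},t{\left(-2 \right)} \right)} = - 87 \frac{-5 + 3 \cdot 4}{-18 + \frac{360}{7} \left(-2\right)} = - 87 \frac{-5 + 12}{-18 - \frac{720}{7}} = - 87 \frac{1}{- \frac{846}{7}} \cdot 7 = - 87 \left(\left(- \frac{7}{846}\right) 7\right) = \left(-87\right) \left(- \frac{49}{846}\right) = \frac{1421}{282}$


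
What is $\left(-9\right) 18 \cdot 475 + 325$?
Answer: $-76625$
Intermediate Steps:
$\left(-9\right) 18 \cdot 475 + 325 = \left(-162\right) 475 + 325 = -76950 + 325 = -76625$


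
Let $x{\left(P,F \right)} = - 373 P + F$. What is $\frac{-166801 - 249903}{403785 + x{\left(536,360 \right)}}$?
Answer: $- \frac{416704}{204217} \approx -2.0405$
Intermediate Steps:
$x{\left(P,F \right)} = F - 373 P$
$\frac{-166801 - 249903}{403785 + x{\left(536,360 \right)}} = \frac{-166801 - 249903}{403785 + \left(360 - 199928\right)} = - \frac{416704}{403785 + \left(360 - 199928\right)} = - \frac{416704}{403785 - 199568} = - \frac{416704}{204217}$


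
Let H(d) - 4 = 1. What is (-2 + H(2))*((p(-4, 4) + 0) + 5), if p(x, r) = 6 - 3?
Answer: 24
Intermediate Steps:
p(x, r) = 3
H(d) = 5 (H(d) = 4 + 1 = 5)
(-2 + H(2))*((p(-4, 4) + 0) + 5) = (-2 + 5)*((3 + 0) + 5) = 3*(3 + 5) = 3*8 = 24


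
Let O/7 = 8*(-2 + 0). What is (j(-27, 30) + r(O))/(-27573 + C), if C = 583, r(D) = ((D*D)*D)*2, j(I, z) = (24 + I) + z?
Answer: 2809829/26990 ≈ 104.11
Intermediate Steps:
j(I, z) = 24 + I + z
O = -112 (O = 7*(8*(-2 + 0)) = 7*(8*(-2)) = 7*(-16) = -112)
r(D) = 2*D**3 (r(D) = (D**2*D)*2 = D**3*2 = 2*D**3)
(j(-27, 30) + r(O))/(-27573 + C) = ((24 - 27 + 30) + 2*(-112)**3)/(-27573 + 583) = (27 + 2*(-1404928))/(-26990) = (27 - 2809856)*(-1/26990) = -2809829*(-1/26990) = 2809829/26990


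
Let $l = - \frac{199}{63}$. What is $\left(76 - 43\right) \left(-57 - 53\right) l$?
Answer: $\frac{240790}{21} \approx 11466.0$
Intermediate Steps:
$l = - \frac{199}{63}$ ($l = \left(-199\right) \frac{1}{63} = - \frac{199}{63} \approx -3.1587$)
$\left(76 - 43\right) \left(-57 - 53\right) l = \left(76 - 43\right) \left(-57 - 53\right) \left(- \frac{199}{63}\right) = 33 \left(-110\right) \left(- \frac{199}{63}\right) = \left(-3630\right) \left(- \frac{199}{63}\right) = \frac{240790}{21}$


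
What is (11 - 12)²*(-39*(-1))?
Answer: 39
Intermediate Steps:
(11 - 12)²*(-39*(-1)) = (-1)²*39 = 1*39 = 39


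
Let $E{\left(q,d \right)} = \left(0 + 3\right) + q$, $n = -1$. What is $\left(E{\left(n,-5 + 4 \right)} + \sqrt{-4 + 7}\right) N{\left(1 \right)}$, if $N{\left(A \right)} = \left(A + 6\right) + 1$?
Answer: $16 + 8 \sqrt{3} \approx 29.856$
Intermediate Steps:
$E{\left(q,d \right)} = 3 + q$
$N{\left(A \right)} = 7 + A$ ($N{\left(A \right)} = \left(6 + A\right) + 1 = 7 + A$)
$\left(E{\left(n,-5 + 4 \right)} + \sqrt{-4 + 7}\right) N{\left(1 \right)} = \left(\left(3 - 1\right) + \sqrt{-4 + 7}\right) \left(7 + 1\right) = \left(2 + \sqrt{3}\right) 8 = 16 + 8 \sqrt{3}$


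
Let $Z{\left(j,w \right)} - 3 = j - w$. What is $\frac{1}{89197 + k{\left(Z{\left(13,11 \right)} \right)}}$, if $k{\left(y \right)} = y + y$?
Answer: $\frac{1}{89207} \approx 1.121 \cdot 10^{-5}$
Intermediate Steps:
$Z{\left(j,w \right)} = 3 + j - w$ ($Z{\left(j,w \right)} = 3 + \left(j - w\right) = 3 + j - w$)
$k{\left(y \right)} = 2 y$
$\frac{1}{89197 + k{\left(Z{\left(13,11 \right)} \right)}} = \frac{1}{89197 + 2 \left(3 + 13 - 11\right)} = \frac{1}{89197 + 2 \cdot 5} = \frac{1}{89197 + 10} = \frac{1}{89207}$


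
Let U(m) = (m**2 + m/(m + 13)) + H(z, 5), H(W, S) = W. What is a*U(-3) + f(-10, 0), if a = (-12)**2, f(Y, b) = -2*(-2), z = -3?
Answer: 4124/5 ≈ 824.80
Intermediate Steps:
U(m) = -3 + m**2 + m/(13 + m) (U(m) = (m**2 + m/(m + 13)) - 3 = (m**2 + m/(13 + m)) - 3 = -3 + m**2 + m/(13 + m))
f(Y, b) = 4
a = 144
a*U(-3) + f(-10, 0) = 144*((-39 + (-3)**3 - 2*(-3) + 13*(-3)**2)/(13 - 3)) + 4 = 144*((-39 - 27 + 6 + 13*9)/10) + 4 = 144*((-39 - 27 + 6 + 117)/10) + 4 = 144*((1/10)*57) + 4 = 144*(57/10) + 4 = 4104/5 + 4 = 4124/5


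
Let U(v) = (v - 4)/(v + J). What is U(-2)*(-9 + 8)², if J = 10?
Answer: -¾ ≈ -0.75000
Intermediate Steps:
U(v) = (-4 + v)/(10 + v) (U(v) = (v - 4)/(v + 10) = (-4 + v)/(10 + v))
U(-2)*(-9 + 8)² = ((-4 - 2)/(10 - 2))*(-9 + 8)² = (-6/8)*(-1)² = ((⅛)*(-6))*1 = -¾*1 = -¾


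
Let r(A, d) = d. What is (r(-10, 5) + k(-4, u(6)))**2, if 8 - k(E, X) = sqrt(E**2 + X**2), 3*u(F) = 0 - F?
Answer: 189 - 52*sqrt(5) ≈ 72.724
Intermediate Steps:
u(F) = -F/3 (u(F) = (0 - F)/3 = (-F)/3 = -F/3)
k(E, X) = 8 - sqrt(E**2 + X**2)
(r(-10, 5) + k(-4, u(6)))**2 = (5 + (8 - sqrt((-4)**2 + (-1/3*6)**2)))**2 = (5 + (8 - sqrt(16 + (-2)**2)))**2 = (5 + (8 - sqrt(16 + 4)))**2 = (5 + (8 - sqrt(20)))**2 = (5 + (8 - 2*sqrt(5)))**2 = (13 - 2*sqrt(5))**2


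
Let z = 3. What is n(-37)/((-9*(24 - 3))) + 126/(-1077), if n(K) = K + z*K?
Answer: 45194/67851 ≈ 0.66608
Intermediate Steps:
n(K) = 4*K (n(K) = K + 3*K = 4*K)
n(-37)/((-9*(24 - 3))) + 126/(-1077) = (4*(-37))/((-9*(24 - 3))) + 126/(-1077) = -148/((-9*21)) + 126*(-1/1077) = -148/(-189) - 42/359 = -148*(-1/189) - 42/359 = 148/189 - 42/359 = 45194/67851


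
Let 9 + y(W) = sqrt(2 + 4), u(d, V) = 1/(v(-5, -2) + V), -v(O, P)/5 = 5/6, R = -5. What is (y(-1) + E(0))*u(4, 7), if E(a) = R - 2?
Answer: -96/17 + 6*sqrt(6)/17 ≈ -4.7825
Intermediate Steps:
v(O, P) = -25/6
E(a) = -7 (E(a) = -5 - 2 = -7)
u(d, V) = 1/(-25/6 + V)
y(W) = -9 + sqrt(6) (y(W) = -9 + sqrt(2 + 4) = -9 + sqrt(6))
(y(-1) + E(0))*u(4, 7) = ((-9 + sqrt(6)) - 7)*(6/(-25 + 6*7)) = (-16 + sqrt(6))*(6/(-25 + 42)) = (-16 + sqrt(6))*(6/17) = -96/17 + 6*sqrt(6)/17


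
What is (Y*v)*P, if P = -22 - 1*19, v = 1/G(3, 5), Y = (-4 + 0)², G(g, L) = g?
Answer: -656/3 ≈ -218.67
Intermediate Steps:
Y = 16 (Y = (-4)² = 16)
v = ⅓ (v = 1/3 = ⅓ ≈ 0.33333)
P = -41 (P = -22 - 19 = -41)
(Y*v)*P = (16*(⅓))*(-41) = (16/3)*(-41) = -656/3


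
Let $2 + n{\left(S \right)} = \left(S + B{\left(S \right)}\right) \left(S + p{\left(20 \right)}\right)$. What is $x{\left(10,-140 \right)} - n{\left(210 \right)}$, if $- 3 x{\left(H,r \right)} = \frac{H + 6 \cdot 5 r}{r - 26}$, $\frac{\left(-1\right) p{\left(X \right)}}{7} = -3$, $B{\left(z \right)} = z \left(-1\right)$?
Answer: $- \frac{1597}{249} \approx -6.4137$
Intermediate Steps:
$B{\left(z \right)} = - z$
$p{\left(X \right)} = 21$ ($p{\left(X \right)} = \left(-7\right) \left(-3\right) = 21$)
$x{\left(H,r \right)} = - \frac{H + 30 r}{3 \left(-26 + r\right)}$ ($x{\left(H,r \right)} = - \frac{\left(H + 6 \cdot 5 r\right) \frac{1}{r - 26}}{3} = - \frac{\left(H + 30 r\right) \frac{1}{-26 + r}}{3} = - \frac{\frac{1}{-26 + r} \left(H + 30 r\right)}{3} = - \frac{H + 30 r}{3 \left(-26 + r\right)}$)
$n{\left(S \right)} = -2$ ($n{\left(S \right)} = -2 + \left(S - S\right) \left(S + 21\right) = -2 + 0 \left(21 + S\right) = -2 + 0 = -2$)
$x{\left(10,-140 \right)} - n{\left(210 \right)} = \frac{\left(-1\right) 10 - -4200}{3 \left(-26 - 140\right)} - -2 = \frac{-10 + 4200}{3 \left(-166\right)} + 2 = \frac{1}{3} \left(- \frac{1}{166}\right) 4190 + 2 = - \frac{2095}{249} + 2 = - \frac{1597}{249}$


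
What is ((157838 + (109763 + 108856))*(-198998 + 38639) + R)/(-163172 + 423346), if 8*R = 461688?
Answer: -30184105176/130087 ≈ -2.3203e+5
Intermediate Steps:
R = 57711 (R = (1/8)*461688 = 57711)
((157838 + (109763 + 108856))*(-198998 + 38639) + R)/(-163172 + 423346) = ((157838 + (109763 + 108856))*(-198998 + 38639) + 57711)/(-163172 + 423346) = ((157838 + 218619)*(-160359) + 57711)/260174 = (376457*(-160359) + 57711)*(1/260174) = (-60368268063 + 57711)*(1/260174) = -60368210352*1/260174 = -30184105176/130087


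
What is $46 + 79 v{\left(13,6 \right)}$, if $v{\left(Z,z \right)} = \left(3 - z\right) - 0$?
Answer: $-191$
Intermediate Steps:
$v{\left(Z,z \right)} = 3 - z$ ($v{\left(Z,z \right)} = \left(3 - z\right) + 0 = 3 - z$)
$46 + 79 v{\left(13,6 \right)} = 46 + 79 \left(3 - 6\right) = 46 + 79 \left(-3\right) = 46 - 237 = -191$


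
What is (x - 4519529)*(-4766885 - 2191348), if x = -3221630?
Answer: 53864788012047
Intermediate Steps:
(x - 4519529)*(-4766885 - 2191348) = (-3221630 - 4519529)*(-4766885 - 2191348) = -7741159*(-6958233) = 53864788012047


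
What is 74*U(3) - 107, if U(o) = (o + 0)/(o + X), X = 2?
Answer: -313/5 ≈ -62.600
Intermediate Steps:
U(o) = o/(2 + o) (U(o) = (o + 0)/(o + 2) = o/(2 + o))
74*U(3) - 107 = 74*(3/(2 + 3)) - 107 = 74*(3/5) - 107 = 222/5 - 107 = -313/5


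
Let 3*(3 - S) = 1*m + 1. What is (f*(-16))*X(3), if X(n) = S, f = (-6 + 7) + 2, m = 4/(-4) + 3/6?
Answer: -136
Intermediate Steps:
m = -1/2 (m = 4*(-1/4) + 3*(1/6) = -1 + 1/2 = -1/2 ≈ -0.50000)
f = 3 (f = 1 + 2 = 3)
S = 17/6 (S = 3 - (1*(-1/2) + 1)/3 = 3 - (-1/2 + 1)/3 = 3 - 1/3*1/2 = 3 - 1/6 = 17/6 ≈ 2.8333)
X(n) = 17/6
(f*(-16))*X(3) = (3*(-16))*(17/6) = -48*17/6 = -136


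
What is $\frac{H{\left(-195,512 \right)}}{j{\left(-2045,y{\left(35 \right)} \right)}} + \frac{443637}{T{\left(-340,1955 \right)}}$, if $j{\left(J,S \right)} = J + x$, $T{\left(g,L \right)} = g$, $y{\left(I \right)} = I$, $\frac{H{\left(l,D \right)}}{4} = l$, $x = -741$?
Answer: $- \frac{617853741}{473620} \approx -1304.5$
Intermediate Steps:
$H{\left(l,D \right)} = 4 l$
$j{\left(J,S \right)} = -741 + J$ ($j{\left(J,S \right)} = J - 741 = -741 + J$)
$\frac{H{\left(-195,512 \right)}}{j{\left(-2045,y{\left(35 \right)} \right)}} + \frac{443637}{T{\left(-340,1955 \right)}} = \frac{4 \left(-195\right)}{-741 - 2045} + \frac{443637}{-340} = - \frac{780}{-2786} + 443637 \left(- \frac{1}{340}\right) = \left(-780\right) \left(- \frac{1}{2786}\right) - \frac{443637}{340} = \frac{390}{1393} - \frac{443637}{340} = - \frac{617853741}{473620}$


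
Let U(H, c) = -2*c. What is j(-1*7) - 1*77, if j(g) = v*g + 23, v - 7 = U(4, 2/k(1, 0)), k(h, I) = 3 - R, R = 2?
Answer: -75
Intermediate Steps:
k(h, I) = 1 (k(h, I) = 3 - 1*2 = 3 - 2 = 1)
v = 3 (v = 7 - 4/1 = 7 - 4 = 3)
j(g) = 23 + 3*g (j(g) = 3*g + 23 = 23 + 3*g)
j(-1*7) - 1*77 = (23 + 3*(-1*7)) - 1*77 = (23 + 3*(-7)) - 77 = (23 - 21) - 77 = 2 - 77 = -75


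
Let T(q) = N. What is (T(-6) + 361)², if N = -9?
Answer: 123904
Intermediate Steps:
T(q) = -9
(T(-6) + 361)² = (-9 + 361)² = 352² = 123904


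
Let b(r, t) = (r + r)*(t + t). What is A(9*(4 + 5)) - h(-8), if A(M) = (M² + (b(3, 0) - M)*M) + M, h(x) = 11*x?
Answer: 169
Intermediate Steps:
b(r, t) = 4*r*t (b(r, t) = (2*r)*(2*t) = 4*r*t)
A(M) = M (A(M) = (M² + (4*3*0 - M)*M) + M = (M² + (0 - M)*M) + M = (M² + (-M)*M) + M = (M² - M²) + M = 0 + M = M)
A(9*(4 + 5)) - h(-8) = 9*(4 + 5) - 11*(-8) = 9*9 - 1*(-88) = 81 + 88 = 169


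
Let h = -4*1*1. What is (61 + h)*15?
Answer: 855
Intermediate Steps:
h = -4 (h = -4*1 = -4)
(61 + h)*15 = (61 - 4)*15 = 57*15 = 855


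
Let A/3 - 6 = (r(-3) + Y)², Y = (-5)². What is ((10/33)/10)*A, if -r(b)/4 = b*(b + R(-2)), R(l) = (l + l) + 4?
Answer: 127/11 ≈ 11.545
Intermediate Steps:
R(l) = 4 + 2*l (R(l) = 2*l + 4 = 4 + 2*l)
r(b) = -4*b² (r(b) = -4*b*(b + (4 + 2*(-2))) = -4*b*(b + (4 - 4)) = -4*b*(b + 0) = -4*b*b = -4*b²)
Y = 25
A = 381 (A = 18 + 3*(-4*(-3)² + 25)² = 18 + 3*(-4*9 + 25)² = 18 + 3*(-36 + 25)² = 18 + 3*(-11)² = 18 + 3*121 = 18 + 363 = 381)
((10/33)/10)*A = ((10/33)/10)*381 = ((10*(1/33))*(⅒))*381 = ((10/33)*(⅒))*381 = (1/33)*381 = 127/11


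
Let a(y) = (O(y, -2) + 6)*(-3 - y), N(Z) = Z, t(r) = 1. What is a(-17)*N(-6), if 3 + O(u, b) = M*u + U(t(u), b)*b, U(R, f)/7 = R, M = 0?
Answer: 924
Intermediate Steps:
U(R, f) = 7*R
O(u, b) = -3 + 7*b (O(u, b) = -3 + (0*u + (7*1)*b) = -3 + (0 + 7*b) = -3 + 7*b)
a(y) = 33 + 11*y (a(y) = ((-3 + 7*(-2)) + 6)*(-3 - y) = ((-3 - 14) + 6)*(-3 - y) = (-17 + 6)*(-3 - y) = -11*(-3 - y) = 33 + 11*y)
a(-17)*N(-6) = (33 + 11*(-17))*(-6) = (33 - 187)*(-6) = -154*(-6) = 924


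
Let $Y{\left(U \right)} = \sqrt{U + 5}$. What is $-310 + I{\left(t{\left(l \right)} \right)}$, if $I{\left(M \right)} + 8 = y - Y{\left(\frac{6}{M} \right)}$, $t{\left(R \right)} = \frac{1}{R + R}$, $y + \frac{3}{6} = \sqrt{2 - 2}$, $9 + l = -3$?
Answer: $- \frac{637}{2} - i \sqrt{139} \approx -318.5 - 11.79 i$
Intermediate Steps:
$l = -12$ ($l = -9 - 3 = -12$)
$Y{\left(U \right)} = \sqrt{5 + U}$
$y = - \frac{1}{2}$ ($y = - \frac{1}{2} + \sqrt{2 - 2} = - \frac{1}{2} + \sqrt{0} = - \frac{1}{2} + 0 = - \frac{1}{2} \approx -0.5$)
$t{\left(R \right)} = \frac{1}{2 R}$
$I{\left(M \right)} = - \frac{17}{2} - \sqrt{5 + \frac{6}{M}}$ ($I{\left(M \right)} = -8 - \left(\frac{1}{2} + \sqrt{5 + \frac{6}{M}}\right) = - \frac{17}{2} - \sqrt{5 + \frac{6}{M}}$)
$-310 + I{\left(t{\left(l \right)} \right)} = -310 - \left(\frac{17}{2} + \sqrt{5 + \frac{6}{\frac{1}{2} \frac{1}{-12}}}\right) = -310 - \left(\frac{17}{2} + \sqrt{5 + \frac{6}{\frac{1}{2} \left(- \frac{1}{12}\right)}}\right) = -310 - \left(\frac{17}{2} + \sqrt{5 + \frac{6}{- \frac{1}{24}}}\right) = -310 - \left(\frac{17}{2} + \sqrt{5 + 6 \left(-24\right)}\right) = -310 - \left(\frac{17}{2} + \sqrt{5 - 144}\right) = -310 - \left(\frac{17}{2} + \sqrt{-139}\right) = -310 - \left(\frac{17}{2} + i \sqrt{139}\right) = - \frac{637}{2} - i \sqrt{139}$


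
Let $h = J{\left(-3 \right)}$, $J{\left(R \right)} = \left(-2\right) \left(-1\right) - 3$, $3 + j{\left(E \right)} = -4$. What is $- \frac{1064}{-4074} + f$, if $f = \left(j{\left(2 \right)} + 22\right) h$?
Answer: $- \frac{4289}{291} \approx -14.739$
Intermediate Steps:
$j{\left(E \right)} = -7$ ($j{\left(E \right)} = -3 - 4 = -7$)
$J{\left(R \right)} = -1$ ($J{\left(R \right)} = 2 - 3 = -1$)
$h = -1$
$f = -15$ ($f = \left(-7 + 22\right) \left(-1\right) = 15 \left(-1\right) = -15$)
$- \frac{1064}{-4074} + f = - \frac{1064}{-4074} - 15 = \left(-1064\right) \left(- \frac{1}{4074}\right) - 15 = \frac{76}{291} - 15 = - \frac{4289}{291}$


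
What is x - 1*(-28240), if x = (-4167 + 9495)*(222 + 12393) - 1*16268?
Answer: 67224692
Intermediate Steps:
x = 67196452 (x = 5328*12615 - 16268 = 67212720 - 16268 = 67196452)
x - 1*(-28240) = 67196452 - 1*(-28240) = 67196452 + 28240 = 67224692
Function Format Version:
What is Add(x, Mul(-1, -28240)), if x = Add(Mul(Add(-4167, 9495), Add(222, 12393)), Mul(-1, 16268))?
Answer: 67224692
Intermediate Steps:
x = 67196452 (x = Add(Mul(5328, 12615), -16268) = Add(67212720, -16268) = 67196452)
Add(x, Mul(-1, -28240)) = Add(67196452, Mul(-1, -28240)) = Add(67196452, 28240) = 67224692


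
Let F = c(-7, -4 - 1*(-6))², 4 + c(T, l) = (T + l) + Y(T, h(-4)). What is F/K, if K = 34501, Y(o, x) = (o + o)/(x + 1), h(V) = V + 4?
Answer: 529/34501 ≈ 0.015333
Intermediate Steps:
h(V) = 4 + V
Y(o, x) = 2*o/(1 + x) (Y(o, x) = (2*o)/(1 + x) = 2*o/(1 + x))
c(T, l) = -4 + l + 3*T (c(T, l) = -4 + ((T + l) + 2*T/(1 + (4 - 4))) = -4 + ((T + l) + 2*T/(1 + 0)) = -4 + ((T + l) + 2*T/1) = -4 + ((T + l) + 2*T*1) = -4 + ((T + l) + 2*T) = -4 + (l + 3*T) = -4 + l + 3*T)
F = 529 (F = (-4 + (-4 - 1*(-6)) + 3*(-7))² = (-4 + (-4 + 6) - 21)² = (-4 + 2 - 21)² = (-23)² = 529)
F/K = 529/34501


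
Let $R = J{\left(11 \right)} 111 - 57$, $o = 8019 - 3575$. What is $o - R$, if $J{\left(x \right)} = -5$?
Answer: $5056$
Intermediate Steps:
$o = 4444$ ($o = 8019 - 3575 = 4444$)
$R = -612$ ($R = \left(-5\right) 111 - 57 = -555 - 57 = -612$)
$o - R = 4444 - -612 = 4444 + 612 = 5056$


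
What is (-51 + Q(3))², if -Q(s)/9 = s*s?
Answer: 17424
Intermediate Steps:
Q(s) = -9*s² (Q(s) = -9*s*s = -9*s²)
(-51 + Q(3))² = (-51 - 9*3²)² = (-51 - 9*9)² = (-51 - 81)² = (-132)² = 17424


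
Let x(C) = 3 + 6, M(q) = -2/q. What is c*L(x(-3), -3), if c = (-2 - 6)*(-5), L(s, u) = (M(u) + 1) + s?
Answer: 1280/3 ≈ 426.67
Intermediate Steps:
x(C) = 9
L(s, u) = 1 + s - 2/u (L(s, u) = (-2/u + 1) + s = (1 - 2/u) + s = 1 + s - 2/u)
c = 40 (c = -8*(-5) = 40)
c*L(x(-3), -3) = 40*(1 + 9 - 2/(-3)) = 40*(1 + 9 - 2*(-⅓)) = 40*(1 + 9 + ⅔) = 40*(32/3) = 1280/3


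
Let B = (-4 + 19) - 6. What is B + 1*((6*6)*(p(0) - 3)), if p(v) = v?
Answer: -99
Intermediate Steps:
B = 9 (B = 15 - 6 = 9)
B + 1*((6*6)*(p(0) - 3)) = 9 + 1*((6*6)*(0 - 3)) = 9 + 1*(36*(-3)) = 9 + 1*(-108) = 9 - 108 = -99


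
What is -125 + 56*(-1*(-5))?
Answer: 155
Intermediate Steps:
-125 + 56*(-1*(-5)) = -125 + 56*5 = -125 + 280 = 155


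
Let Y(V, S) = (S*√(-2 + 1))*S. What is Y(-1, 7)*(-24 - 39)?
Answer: -3087*I ≈ -3087.0*I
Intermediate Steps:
Y(V, S) = I*S² (Y(V, S) = (S*√(-1))*S = (S*I)*S = (I*S)*S = I*S²)
Y(-1, 7)*(-24 - 39) = (I*7²)*(-24 - 39) = (I*49)*(-63) = (49*I)*(-63) = -3087*I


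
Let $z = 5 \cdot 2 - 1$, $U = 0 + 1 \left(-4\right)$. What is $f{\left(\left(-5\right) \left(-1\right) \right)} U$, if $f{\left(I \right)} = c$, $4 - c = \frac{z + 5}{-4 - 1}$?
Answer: $- \frac{136}{5} \approx -27.2$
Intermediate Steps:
$U = -4$ ($U = 0 - 4 = -4$)
$z = 9$ ($z = 10 - 1 = 9$)
$c = \frac{34}{5}$ ($c = 4 - \frac{9 + 5}{-4 - 1} = 4 - \frac{14}{-5} = 4 - 14 \left(- \frac{1}{5}\right) = 4 - - \frac{14}{5} = 4 + \frac{14}{5} = \frac{34}{5} \approx 6.8$)
$f{\left(I \right)} = \frac{34}{5}$
$f{\left(\left(-5\right) \left(-1\right) \right)} U = \frac{34}{5} \left(-4\right) = - \frac{136}{5}$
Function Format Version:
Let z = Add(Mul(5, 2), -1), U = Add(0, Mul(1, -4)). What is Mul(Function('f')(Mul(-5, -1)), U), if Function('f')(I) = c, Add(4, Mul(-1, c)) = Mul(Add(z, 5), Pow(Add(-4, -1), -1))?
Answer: Rational(-136, 5) ≈ -27.200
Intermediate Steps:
U = -4 (U = Add(0, -4) = -4)
z = 9 (z = Add(10, -1) = 9)
c = Rational(34, 5) (c = Add(4, Mul(-1, Mul(Add(9, 5), Pow(Add(-4, -1), -1)))) = Add(4, Mul(-1, Mul(14, Pow(-5, -1)))) = Add(4, Mul(-1, Mul(14, Rational(-1, 5)))) = Add(4, Mul(-1, Rational(-14, 5))) = Add(4, Rational(14, 5)) = Rational(34, 5) ≈ 6.8000)
Function('f')(I) = Rational(34, 5)
Mul(Function('f')(Mul(-5, -1)), U) = Mul(Rational(34, 5), -4) = Rational(-136, 5)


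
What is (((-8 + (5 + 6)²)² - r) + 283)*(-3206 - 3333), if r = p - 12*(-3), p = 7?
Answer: -85065851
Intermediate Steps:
r = 43 (r = 7 - 12*(-3) = 7 + 36 = 43)
(((-8 + (5 + 6)²)² - r) + 283)*(-3206 - 3333) = (((-8 + (5 + 6)²)² - 1*43) + 283)*(-3206 - 3333) = (((-8 + 11²)² - 43) + 283)*(-6539) = (((-8 + 121)² - 43) + 283)*(-6539) = ((113² - 43) + 283)*(-6539) = ((12769 - 43) + 283)*(-6539) = (12726 + 283)*(-6539) = 13009*(-6539) = -85065851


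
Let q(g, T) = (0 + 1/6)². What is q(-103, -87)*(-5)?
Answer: -5/36 ≈ -0.13889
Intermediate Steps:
q(g, T) = 1/36 (q(g, T) = (0 + ⅙)² = (⅙)² = 1/36)
q(-103, -87)*(-5) = (1/36)*(-5) = -5/36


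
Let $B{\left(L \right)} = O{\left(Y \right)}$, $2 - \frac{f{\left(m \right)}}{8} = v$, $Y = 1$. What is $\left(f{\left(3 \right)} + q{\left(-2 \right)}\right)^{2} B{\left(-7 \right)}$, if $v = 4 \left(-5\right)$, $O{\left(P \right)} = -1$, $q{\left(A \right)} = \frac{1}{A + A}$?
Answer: $- \frac{494209}{16} \approx -30888.0$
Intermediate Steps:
$q{\left(A \right)} = \frac{1}{2 A}$
$v = -20$
$f{\left(m \right)} = 176$ ($f{\left(m \right)} = 16 - -160 = 16 + 160 = 176$)
$B{\left(L \right)} = -1$
$\left(f{\left(3 \right)} + q{\left(-2 \right)}\right)^{2} B{\left(-7 \right)} = \left(176 + \frac{1}{2 \left(-2\right)}\right)^{2} \left(-1\right) = \left(176 + \frac{1}{2} \left(- \frac{1}{2}\right)\right)^{2} \left(-1\right) = \left(176 - \frac{1}{4}\right)^{2} \left(-1\right) = \left(\frac{703}{4}\right)^{2} \left(-1\right) = \frac{494209}{16} \left(-1\right) = - \frac{494209}{16}$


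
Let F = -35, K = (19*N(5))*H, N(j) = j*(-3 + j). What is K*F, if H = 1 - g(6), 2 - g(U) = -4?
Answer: 33250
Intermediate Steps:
g(U) = 6 (g(U) = 2 - 1*(-4) = 2 + 4 = 6)
H = -5 (H = 1 - 1*6 = 1 - 6 = -5)
K = -950 (K = (19*(5*(-3 + 5)))*(-5) = (19*(5*2))*(-5) = (19*10)*(-5) = 190*(-5) = -950)
K*F = -950*(-35) = 33250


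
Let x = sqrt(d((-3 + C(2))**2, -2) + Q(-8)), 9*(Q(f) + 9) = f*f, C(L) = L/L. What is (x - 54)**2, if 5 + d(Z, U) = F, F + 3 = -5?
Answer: (162 - I*sqrt(134))**2/9 ≈ 2901.1 - 416.73*I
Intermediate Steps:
C(L) = 1
Q(f) = -9 + f**2/9 (Q(f) = -9 + (f*f)/9 = -9 + f**2/9)
F = -8 (F = -3 - 5 = -8)
d(Z, U) = -13 (d(Z, U) = -5 - 8 = -13)
x = I*sqrt(134)/3 (x = sqrt(-13 + (-9 + (1/9)*(-8)**2)) = sqrt(-13 + (-9 + (1/9)*64)) = sqrt(-13 + (-9 + 64/9)) = sqrt(-13 - 17/9) = sqrt(-134/9) = I*sqrt(134)/3 ≈ 3.8586*I)
(x - 54)**2 = (I*sqrt(134)/3 - 54)**2 = (-54 + I*sqrt(134)/3)**2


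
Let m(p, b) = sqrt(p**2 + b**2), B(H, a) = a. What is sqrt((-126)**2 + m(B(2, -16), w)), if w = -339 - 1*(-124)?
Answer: sqrt(15876 + sqrt(46481)) ≈ 126.85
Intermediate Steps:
w = -215 (w = -339 + 124 = -215)
m(p, b) = sqrt(b**2 + p**2)
sqrt((-126)**2 + m(B(2, -16), w)) = sqrt((-126)**2 + sqrt((-215)**2 + (-16)**2)) = sqrt(15876 + sqrt(46225 + 256)) = sqrt(15876 + sqrt(46481))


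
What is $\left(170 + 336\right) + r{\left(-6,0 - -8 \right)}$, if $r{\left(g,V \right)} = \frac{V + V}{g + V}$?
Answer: $514$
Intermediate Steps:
$r{\left(g,V \right)} = \frac{2 V}{V + g}$
$\left(170 + 336\right) + r{\left(-6,0 - -8 \right)} = \left(170 + 336\right) + \frac{2 \left(0 - -8\right)}{\left(0 - -8\right) - 6} = 506 + \frac{2 \left(0 + 8\right)}{\left(0 + 8\right) - 6} = 506 + 2 \cdot 8 \frac{1}{8 - 6} = 506 + 2 \cdot 8 \cdot \frac{1}{2} = 506 + 8 = 514$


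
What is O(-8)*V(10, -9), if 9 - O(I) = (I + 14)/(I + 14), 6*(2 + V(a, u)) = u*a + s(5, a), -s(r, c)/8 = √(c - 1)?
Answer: -168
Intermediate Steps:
s(r, c) = -8*√(-1 + c) (s(r, c) = -8*√(c - 1) = -8*√(-1 + c))
V(a, u) = -2 - 4*√(-1 + a)/3 + a*u/6 (V(a, u) = -2 + (u*a - 8*√(-1 + a))/6 = -2 + (a*u - 8*√(-1 + a))/6 = -2 + (-8*√(-1 + a) + a*u)/6 = -2 + (-4*√(-1 + a)/3 + a*u/6) = -2 - 4*√(-1 + a)/3 + a*u/6)
O(I) = 8 (O(I) = 9 - (I + 14)/(I + 14) = 9 - (14 + I)/(14 + I) = 9 - 1*1 = 9 - 1 = 8)
O(-8)*V(10, -9) = 8*(-2 - 4*√(-1 + 10)/3 + (⅙)*10*(-9)) = 8*(-2 - 4*√9/3 - 15) = 8*(-2 - 4/3*3 - 15) = 8*(-2 - 4 - 15) = 8*(-21) = -168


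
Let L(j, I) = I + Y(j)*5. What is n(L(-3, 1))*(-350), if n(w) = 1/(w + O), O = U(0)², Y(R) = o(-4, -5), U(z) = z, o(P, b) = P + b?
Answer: 175/22 ≈ 7.9545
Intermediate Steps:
Y(R) = -9 (Y(R) = -4 - 5 = -9)
L(j, I) = -45 + I (L(j, I) = I - 9*5 = I - 45 = -45 + I)
O = 0 (O = 0² = 0)
n(w) = 1/w (n(w) = 1/(w + 0) = 1/w)
n(L(-3, 1))*(-350) = -350/(-45 + 1) = -350/(-44) = -1/44*(-350) = 175/22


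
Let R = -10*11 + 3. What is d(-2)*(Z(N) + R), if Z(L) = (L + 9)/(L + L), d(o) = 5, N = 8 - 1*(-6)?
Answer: -14865/28 ≈ -530.89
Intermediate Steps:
N = 14 (N = 8 + 6 = 14)
Z(L) = (9 + L)/(2*L) (Z(L) = (9 + L)/((2*L)) = (9 + L)*(1/(2*L)) = (9 + L)/(2*L))
R = -107 (R = -110 + 3 = -107)
d(-2)*(Z(N) + R) = 5*((½)*(9 + 14)/14 - 107) = 5*((½)*(1/14)*23 - 107) = 5*(23/28 - 107) = 5*(-2973/28) = -14865/28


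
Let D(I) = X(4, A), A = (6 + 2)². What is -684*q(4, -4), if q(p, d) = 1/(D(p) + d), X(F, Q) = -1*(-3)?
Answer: 684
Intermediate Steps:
A = 64 (A = 8² = 64)
X(F, Q) = 3
D(I) = 3
q(p, d) = 1/(3 + d)
-684*q(4, -4) = -684/(3 - 4) = -684/(-1) = -684*(-1) = 684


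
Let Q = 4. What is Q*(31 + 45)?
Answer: 304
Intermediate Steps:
Q*(31 + 45) = 4*(31 + 45) = 4*76 = 304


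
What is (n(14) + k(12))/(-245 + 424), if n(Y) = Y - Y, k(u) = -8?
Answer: -8/179 ≈ -0.044693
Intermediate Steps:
n(Y) = 0
(n(14) + k(12))/(-245 + 424) = (0 - 8)/(-245 + 424) = -8/179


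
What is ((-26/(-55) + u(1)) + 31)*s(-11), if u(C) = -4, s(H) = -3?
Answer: -4533/55 ≈ -82.418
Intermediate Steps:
((-26/(-55) + u(1)) + 31)*s(-11) = ((-26/(-55) - 4) + 31)*(-3) = ((-26*(-1/55) - 4) + 31)*(-3) = ((26/55 - 4) + 31)*(-3) = (-194/55 + 31)*(-3) = (1511/55)*(-3) = -4533/55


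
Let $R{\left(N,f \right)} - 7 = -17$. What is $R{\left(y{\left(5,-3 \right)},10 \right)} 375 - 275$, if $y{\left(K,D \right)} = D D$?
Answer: $-4025$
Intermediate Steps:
$y{\left(K,D \right)} = D^{2}$
$R{\left(N,f \right)} = -10$ ($R{\left(N,f \right)} = 7 - 17 = -10$)
$R{\left(y{\left(5,-3 \right)},10 \right)} 375 - 275 = \left(-10\right) 375 - 275 = -3750 - 275 = -4025$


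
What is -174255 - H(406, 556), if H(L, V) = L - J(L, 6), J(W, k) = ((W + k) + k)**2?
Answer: 63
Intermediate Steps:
J(W, k) = (W + 2*k)**2
H(L, V) = L - (12 + L)**2 (H(L, V) = L - (L + 2*6)**2 = L - (L + 12)**2 = L - (12 + L)**2)
-174255 - H(406, 556) = -174255 - (406 - (12 + 406)**2) = -174255 - (406 - 1*418**2) = -174255 - (406 - 1*174724) = -174255 - (406 - 174724) = -174255 - 1*(-174318) = -174255 + 174318 = 63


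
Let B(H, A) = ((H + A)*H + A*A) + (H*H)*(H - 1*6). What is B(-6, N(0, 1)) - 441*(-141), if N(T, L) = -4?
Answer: 61825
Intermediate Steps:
B(H, A) = A**2 + H*(A + H) + H**2*(-6 + H) (B(H, A) = ((A + H)*H + A**2) + H**2*(H - 6) = (H*(A + H) + A**2) + H**2*(-6 + H) = (A**2 + H*(A + H)) + H**2*(-6 + H) = A**2 + H*(A + H) + H**2*(-6 + H))
B(-6, N(0, 1)) - 441*(-141) = ((-4)**2 + (-6)**3 - 5*(-6)**2 - 4*(-6)) - 441*(-141) = (16 - 216 - 5*36 + 24) + 62181 = (16 - 216 - 180 + 24) + 62181 = -356 + 62181 = 61825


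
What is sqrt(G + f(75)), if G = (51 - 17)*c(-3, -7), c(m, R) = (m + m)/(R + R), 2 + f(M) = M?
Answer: sqrt(4291)/7 ≈ 9.3580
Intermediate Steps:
f(M) = -2 + M
c(m, R) = m/R (c(m, R) = (2*m)/((2*R)) = (2*m)*(1/(2*R)) = m/R)
G = 102/7 (G = (51 - 17)*(-3/(-7)) = 34*(-3*(-1/7)) = 34*(3/7) = 102/7 ≈ 14.571)
sqrt(G + f(75)) = sqrt(102/7 + (-2 + 75)) = sqrt(102/7 + 73) = sqrt(613/7) = sqrt(4291)/7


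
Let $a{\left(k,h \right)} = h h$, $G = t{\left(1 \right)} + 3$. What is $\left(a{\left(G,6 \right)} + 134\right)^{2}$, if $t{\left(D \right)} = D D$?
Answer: $28900$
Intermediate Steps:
$t{\left(D \right)} = D^{2}$
$G = 4$ ($G = 1^{2} + 3 = 1 + 3 = 4$)
$a{\left(k,h \right)} = h^{2}$
$\left(a{\left(G,6 \right)} + 134\right)^{2} = \left(6^{2} + 134\right)^{2} = \left(36 + 134\right)^{2} = 170^{2} = 28900$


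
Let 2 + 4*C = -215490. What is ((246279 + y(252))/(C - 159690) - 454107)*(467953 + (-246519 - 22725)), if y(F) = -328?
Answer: -2752991107963304/30509 ≈ -9.0235e+10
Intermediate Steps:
C = -53873 (C = -½ + (¼)*(-215490) = -½ - 107745/2 = -53873)
((246279 + y(252))/(C - 159690) - 454107)*(467953 + (-246519 - 22725)) = ((246279 - 328)/(-53873 - 159690) - 454107)*(467953 + (-246519 - 22725)) = (245951/(-213563) - 454107)*(467953 - 269244) = (245951*(-1/213563) - 454107)*198709 = (-245951/213563 - 454107)*198709 = -96980699192/213563*198709 = -2752991107963304/30509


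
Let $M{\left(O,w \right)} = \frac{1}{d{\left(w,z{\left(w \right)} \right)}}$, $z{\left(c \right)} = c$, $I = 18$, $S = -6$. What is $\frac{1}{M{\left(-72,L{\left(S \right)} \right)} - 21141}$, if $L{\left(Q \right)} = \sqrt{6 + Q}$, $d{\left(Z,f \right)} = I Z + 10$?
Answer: $- \frac{10}{211409} \approx -4.7302 \cdot 10^{-5}$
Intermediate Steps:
$d{\left(Z,f \right)} = 10 + 18 Z$ ($d{\left(Z,f \right)} = 18 Z + 10 = 10 + 18 Z$)
$M{\left(O,w \right)} = \frac{1}{10 + 18 w}$
$\frac{1}{M{\left(-72,L{\left(S \right)} \right)} - 21141} = \frac{1}{\frac{1}{2 \left(5 + 9 \sqrt{6 - 6}\right)} - 21141} = \frac{1}{\frac{1}{2 \left(5 + 9 \sqrt{0}\right)} - 21141} = \frac{1}{\frac{1}{2 \left(5 + 9 \cdot 0\right)} - 21141} = \frac{1}{\frac{1}{2 \left(5 + 0\right)} - 21141} = \frac{1}{\frac{1}{2 \cdot 5} - 21141} = \frac{1}{\frac{1}{2} \cdot \frac{1}{5} - 21141} = \frac{1}{\frac{1}{10} - 21141} = \frac{1}{- \frac{211409}{10}} = - \frac{10}{211409}$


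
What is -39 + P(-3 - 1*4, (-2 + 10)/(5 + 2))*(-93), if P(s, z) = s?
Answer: 612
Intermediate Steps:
-39 + P(-3 - 1*4, (-2 + 10)/(5 + 2))*(-93) = -39 + (-3 - 1*4)*(-93) = -39 + (-3 - 4)*(-93) = -39 - 7*(-93) = -39 + 651 = 612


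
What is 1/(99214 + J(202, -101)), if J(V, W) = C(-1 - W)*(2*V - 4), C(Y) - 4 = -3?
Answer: 1/99614 ≈ 1.0039e-5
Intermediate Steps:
C(Y) = 1 (C(Y) = 4 - 3 = 1)
J(V, W) = -4 + 2*V (J(V, W) = 1*(2*V - 4) = 1*(-4 + 2*V) = -4 + 2*V)
1/(99214 + J(202, -101)) = 1/(99214 + (-4 + 2*202)) = 1/(99214 + (-4 + 404)) = 1/(99214 + 400) = 1/99614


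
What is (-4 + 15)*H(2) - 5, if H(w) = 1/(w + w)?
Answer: -9/4 ≈ -2.2500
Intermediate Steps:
H(w) = 1/(2*w)
(-4 + 15)*H(2) - 5 = (-4 + 15)*((1/2)/2) - 5 = 11*((1/2)*(1/2)) - 5 = 11*(1/4) - 5 = 11/4 - 5 = -9/4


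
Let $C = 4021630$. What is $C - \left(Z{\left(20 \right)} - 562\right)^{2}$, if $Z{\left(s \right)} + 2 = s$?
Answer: $3725694$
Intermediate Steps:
$Z{\left(s \right)} = -2 + s$
$C - \left(Z{\left(20 \right)} - 562\right)^{2} = 4021630 - \left(\left(-2 + 20\right) - 562\right)^{2} = 4021630 - \left(18 - 562\right)^{2} = 4021630 - \left(-544\right)^{2} = 4021630 - 295936 = 3725694$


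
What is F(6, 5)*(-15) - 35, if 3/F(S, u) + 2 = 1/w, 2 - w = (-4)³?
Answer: -1615/131 ≈ -12.328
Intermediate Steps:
w = 66 (w = 2 - 1*(-4)³ = 2 - 1*(-64) = 2 + 64 = 66)
F(S, u) = -198/131 (F(S, u) = 3/(-2 + 1/66) = 3/(-131/66) = 3*(-66/131) = -198/131)
F(6, 5)*(-15) - 35 = -198/131*(-15) - 35 = 2970/131 - 35 = -1615/131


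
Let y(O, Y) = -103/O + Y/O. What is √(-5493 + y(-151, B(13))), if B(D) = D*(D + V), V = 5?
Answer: I*√125265674/151 ≈ 74.121*I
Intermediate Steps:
B(D) = D*(5 + D) (B(D) = D*(D + 5) = D*(5 + D))
√(-5493 + y(-151, B(13))) = √(-5493 + (-103 + 13*(5 + 13))/(-151)) = √(-5493 - (-103 + 13*18)/151) = √(-5493 - (-103 + 234)/151) = √(-5493 - 1/151*131) = √(-5493 - 131/151) = √(-829574/151) = I*√125265674/151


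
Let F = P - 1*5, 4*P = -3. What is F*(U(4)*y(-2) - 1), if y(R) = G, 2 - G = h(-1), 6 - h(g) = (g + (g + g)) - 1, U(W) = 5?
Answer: 943/4 ≈ 235.75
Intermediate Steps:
h(g) = 7 - 3*g (h(g) = 6 - ((g + (g + g)) - 1) = 6 - ((g + 2*g) - 1) = 6 - (3*g - 1) = 6 - (-1 + 3*g) = 6 + (1 - 3*g) = 7 - 3*g)
G = -8 (G = 2 - (7 - 3*(-1)) = 2 - (7 + 3) = 2 - 1*10 = 2 - 10 = -8)
y(R) = -8
P = -¾ (P = (¼)*(-3) = -¾ ≈ -0.75000)
F = -23/4 (F = -¾ - 1*5 = -¾ - 5 = -23/4 ≈ -5.7500)
F*(U(4)*y(-2) - 1) = -23*(5*(-8) - 1)/4 = -23*(-40 - 1)/4 = -23/4*(-41) = 943/4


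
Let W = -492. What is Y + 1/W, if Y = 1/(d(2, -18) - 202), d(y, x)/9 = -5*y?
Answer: -49/8979 ≈ -0.0054572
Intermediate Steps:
d(y, x) = -45*y (d(y, x) = 9*(-5*y) = -45*y)
Y = -1/292 (Y = 1/(-45*2 - 202) = 1/(-90 - 202) = 1/(-292) = -1/292 ≈ -0.0034247)
Y + 1/W = -1/292 + 1/(-492) = -1/292 - 1/492 = -49/8979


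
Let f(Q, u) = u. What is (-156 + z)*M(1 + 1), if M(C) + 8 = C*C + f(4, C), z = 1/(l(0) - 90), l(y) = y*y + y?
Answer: 14041/45 ≈ 312.02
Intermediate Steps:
l(y) = y + y**2 (l(y) = y**2 + y = y + y**2)
z = -1/90 (z = 1/(0*(1 + 0) - 90) = 1/(0*1 - 90) = 1/(0 - 90) = 1/(-90) = -1/90 ≈ -0.011111)
M(C) = -8 + C + C**2 (M(C) = -8 + (C*C + C) = -8 + (C**2 + C) = -8 + (C + C**2) = -8 + C + C**2)
(-156 + z)*M(1 + 1) = (-156 - 1/90)*(-8 + (1 + 1) + (1 + 1)**2) = -14041*(-8 + 2 + 2**2)/90 = -14041*(-8 + 2 + 4)/90 = -14041/90*(-2) = 14041/45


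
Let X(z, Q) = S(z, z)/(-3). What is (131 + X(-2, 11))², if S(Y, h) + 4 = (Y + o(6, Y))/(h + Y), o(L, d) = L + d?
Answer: 70225/4 ≈ 17556.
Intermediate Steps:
S(Y, h) = -4 + (6 + 2*Y)/(Y + h) (S(Y, h) = -4 + (Y + (6 + Y))/(h + Y) = -4 + (6 + 2*Y)/(Y + h))
X(z, Q) = -(3 - 3*z)/(3*z) (X(z, Q) = (2*(3 - z - 2*z)/(z + z))/(-3) = (2*(3 - 3*z)/((2*z)))*(-⅓) = (2*(1/(2*z))*(3 - 3*z))*(-⅓) = ((3 - 3*z)/z)*(-⅓) = -(3 - 3*z)/(3*z))
(131 + X(-2, 11))² = (131 + (-1 - 2)/(-2))² = (131 - ½*(-3))² = (131 + 3/2)² = (265/2)² = 70225/4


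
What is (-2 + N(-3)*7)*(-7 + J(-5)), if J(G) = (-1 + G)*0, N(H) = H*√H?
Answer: 14 + 147*I*√3 ≈ 14.0 + 254.61*I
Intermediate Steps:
N(H) = H^(3/2)
J(G) = 0
(-2 + N(-3)*7)*(-7 + J(-5)) = (-2 + (-3)^(3/2)*7)*(-7 + 0) = (-2 - 3*I*√3*7)*(-7) = (-2 - 21*I*√3)*(-7) = 14 + 147*I*√3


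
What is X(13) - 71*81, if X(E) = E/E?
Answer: -5750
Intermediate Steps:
X(E) = 1
X(13) - 71*81 = 1 - 71*81 = 1 - 5751 = -5750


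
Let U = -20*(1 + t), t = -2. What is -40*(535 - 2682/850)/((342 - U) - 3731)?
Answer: 1808272/289765 ≈ 6.2405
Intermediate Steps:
U = 20 (U = -20*(1 - 2) = -20*(-1) = 20)
-40*(535 - 2682/850)/((342 - U) - 3731) = -40*(535 - 2682/850)/((342 - 1*20) - 3731) = -40*(535 - 2682*1/850)/((342 - 20) - 3731) = -40*(535 - 1341/425)/(322 - 3731) = -1808272/(85*(-3409)) = -1808272*(-1)/(85*3409) = -40*(-226034/1448825) = 1808272/289765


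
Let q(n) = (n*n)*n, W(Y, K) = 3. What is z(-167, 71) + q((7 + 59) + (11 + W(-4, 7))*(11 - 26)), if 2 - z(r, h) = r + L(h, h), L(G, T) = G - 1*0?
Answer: -2985886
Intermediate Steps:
L(G, T) = G (L(G, T) = G + 0 = G)
z(r, h) = 2 - h - r (z(r, h) = 2 - (r + h) = 2 - (h + r) = 2 + (-h - r) = 2 - h - r)
q(n) = n**3 (q(n) = n**2*n = n**3)
z(-167, 71) + q((7 + 59) + (11 + W(-4, 7))*(11 - 26)) = (2 - 1*71 - 1*(-167)) + ((7 + 59) + (11 + 3)*(11 - 26))**3 = (2 - 71 + 167) + (66 + 14*(-15))**3 = 98 + (66 - 210)**3 = 98 + (-144)**3 = 98 - 2985984 = -2985886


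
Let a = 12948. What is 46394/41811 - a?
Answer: -541322434/41811 ≈ -12947.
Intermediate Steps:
46394/41811 - a = 46394/41811 - 1*12948 = 46394*(1/41811) - 12948 = 46394/41811 - 12948 = -541322434/41811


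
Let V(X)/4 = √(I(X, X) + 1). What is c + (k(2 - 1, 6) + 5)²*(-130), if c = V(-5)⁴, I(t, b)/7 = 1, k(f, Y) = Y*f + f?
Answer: -2336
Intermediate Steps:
k(f, Y) = f + Y*f
I(t, b) = 7 (I(t, b) = 7*1 = 7)
V(X) = 8*√2 (V(X) = 4*√(7 + 1) = 4*√8 = 4*(2*√2) = 8*√2)
c = 16384 (c = (8*√2)⁴ = 16384)
c + (k(2 - 1, 6) + 5)²*(-130) = 16384 + ((2 - 1)*(1 + 6) + 5)²*(-130) = 16384 + (1*7 + 5)²*(-130) = 16384 + (7 + 5)²*(-130) = 16384 + 12²*(-130) = 16384 + 144*(-130) = 16384 - 18720 = -2336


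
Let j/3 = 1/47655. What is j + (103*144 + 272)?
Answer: 239927041/15885 ≈ 15104.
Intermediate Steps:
j = 1/15885 (j = 3/47655 = 3*(1/47655) = 1/15885 ≈ 6.2953e-5)
j + (103*144 + 272) = 1/15885 + (103*144 + 272) = 1/15885 + (14832 + 272) = 1/15885 + 15104 = 239927041/15885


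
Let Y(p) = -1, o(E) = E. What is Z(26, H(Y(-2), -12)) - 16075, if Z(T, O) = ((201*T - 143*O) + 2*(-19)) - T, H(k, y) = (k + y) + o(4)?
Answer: -9626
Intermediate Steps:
H(k, y) = 4 + k + y (H(k, y) = (k + y) + 4 = 4 + k + y)
Z(T, O) = -38 - 143*O + 200*T (Z(T, O) = ((-143*O + 201*T) - 38) - T = (-38 - 143*O + 201*T) - T = -38 - 143*O + 200*T)
Z(26, H(Y(-2), -12)) - 16075 = (-38 - 143*(4 - 1 - 12) + 200*26) - 16075 = (-38 - 143*(-9) + 5200) - 16075 = (-38 + 1287 + 5200) - 16075 = 6449 - 16075 = -9626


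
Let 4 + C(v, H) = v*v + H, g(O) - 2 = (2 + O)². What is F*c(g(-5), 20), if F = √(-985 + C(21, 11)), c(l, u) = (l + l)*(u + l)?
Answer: 682*I*√537 ≈ 15804.0*I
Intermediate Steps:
g(O) = 2 + (2 + O)²
c(l, u) = 2*l*(l + u) (c(l, u) = (2*l)*(l + u) = 2*l*(l + u))
C(v, H) = -4 + H + v² (C(v, H) = -4 + (v*v + H) = -4 + (v² + H) = -4 + (H + v²) = -4 + H + v²)
F = I*√537 (F = √(-985 + (-4 + 11 + 21²)) = √(-985 + (-4 + 11 + 441)) = √(-985 + 448) = √(-537) = I*√537 ≈ 23.173*I)
F*c(g(-5), 20) = (I*√537)*(2*(2 + (2 - 5)²)*((2 + (2 - 5)²) + 20)) = (I*√537)*(2*(2 + (-3)²)*((2 + (-3)²) + 20)) = (I*√537)*(2*(2 + 9)*((2 + 9) + 20)) = (I*√537)*(2*11*(11 + 20)) = (I*√537)*(2*11*31) = (I*√537)*682 = 682*I*√537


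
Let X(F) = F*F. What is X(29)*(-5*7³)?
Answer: -1442315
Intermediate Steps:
X(F) = F²
X(29)*(-5*7³) = 29²*(-5*7³) = 841*(-5*343) = 841*(-1715) = -1442315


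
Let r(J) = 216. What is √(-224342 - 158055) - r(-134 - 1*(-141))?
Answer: -216 + I*√382397 ≈ -216.0 + 618.38*I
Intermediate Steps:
√(-224342 - 158055) - r(-134 - 1*(-141)) = √(-224342 - 158055) - 1*216 = √(-382397) - 216 = I*√382397 - 216 = -216 + I*√382397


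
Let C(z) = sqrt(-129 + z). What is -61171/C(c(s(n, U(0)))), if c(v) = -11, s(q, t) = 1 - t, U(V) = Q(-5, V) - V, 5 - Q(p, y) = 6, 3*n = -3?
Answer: 61171*I*sqrt(35)/70 ≈ 5169.9*I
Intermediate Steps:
n = -1 (n = (1/3)*(-3) = -1)
Q(p, y) = -1 (Q(p, y) = 5 - 1*6 = 5 - 6 = -1)
U(V) = -1 - V
-61171/C(c(s(n, U(0)))) = -61171/sqrt(-129 - 11) = -61171*(-I*sqrt(35)/70) = -(-61171)*I*sqrt(35)/70 = 61171*I*sqrt(35)/70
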